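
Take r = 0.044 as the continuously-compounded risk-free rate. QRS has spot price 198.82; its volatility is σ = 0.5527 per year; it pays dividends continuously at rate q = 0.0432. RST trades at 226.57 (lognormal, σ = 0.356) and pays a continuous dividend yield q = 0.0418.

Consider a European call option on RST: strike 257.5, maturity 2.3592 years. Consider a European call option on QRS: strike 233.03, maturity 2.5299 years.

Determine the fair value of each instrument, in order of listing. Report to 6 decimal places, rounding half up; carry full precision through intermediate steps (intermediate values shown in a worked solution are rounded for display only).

[RST call K=257.5]
σ√T = 0.356·√2.3592 = 0.546805
d₁ = (ln(S/K) + (r−q+σ²/2)T) / (σ√T) = (ln(226.57/257.5) + (0.044−0.0418+0.356²/2)·2.3592) / 0.546805 = (-0.127966 + 0.154688) / 0.546805 = 0.048870
d₂ = d₁ − σ√T = 0.048870 − 0.546805 = -0.497935
e^{−rT} = 0.901401
e^{−qT} = 0.906092
N(d₁) = 0.519488,  N(d₂) = 0.309265
price = S·e^{−qT}·N(d₁) − K·e^{−rT}·N(d₂) = 106.647472 − 71.783731 = 34.863741
[QRS call K=233.03]
σ√T = 0.5527·√2.5299 = 0.879106
d₁ = (ln(S/K) + (r−q+σ²/2)T) / (σ√T) = (ln(198.82/233.03) + (0.044−0.0432+0.5527²/2)·2.5299) / 0.879106 = (-0.158767 + 0.388437) / 0.879106 = 0.261254
d₂ = d₁ − σ√T = 0.261254 − 0.879106 = -0.617852
e^{−rT} = 0.894656
e^{−qT} = 0.896469
N(d₁) = 0.603052,  N(d₂) = 0.268337
price = S·e^{−qT}·N(d₁) − K·e^{−rT}·N(d₂) = 107.485503 − 55.943288 = 51.542215

price(RST call K=257.5) = 34.863741
price(QRS call K=233.03) = 51.542215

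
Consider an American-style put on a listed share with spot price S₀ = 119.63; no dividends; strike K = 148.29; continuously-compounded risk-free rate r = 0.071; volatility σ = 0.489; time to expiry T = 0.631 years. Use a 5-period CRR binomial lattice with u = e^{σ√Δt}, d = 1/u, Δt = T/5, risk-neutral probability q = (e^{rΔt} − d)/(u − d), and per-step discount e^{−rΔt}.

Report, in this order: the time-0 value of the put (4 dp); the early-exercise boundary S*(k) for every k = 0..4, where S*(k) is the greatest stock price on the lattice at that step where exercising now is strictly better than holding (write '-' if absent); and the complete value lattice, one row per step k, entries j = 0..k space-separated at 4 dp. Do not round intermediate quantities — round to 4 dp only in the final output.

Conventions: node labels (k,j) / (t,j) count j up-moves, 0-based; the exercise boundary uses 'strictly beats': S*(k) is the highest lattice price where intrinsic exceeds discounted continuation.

params: Δt=0.12620 u=1.18972 d=0.84054 q=0.48246 e^(-rΔt)=0.99108
t_5 payoffs: 98.0995 77.2490 47.7367 5.9642 0.0000 0.0000
t_4: node(4,0) S=59.7125 payoff=88.5775 vs cont=87.2547 → 88.5775 [stop]  node(4,1) S=84.5187 payoff=63.7713 vs cont=62.4485 → 63.7713 [stop]  node(4,2) S=119.6300 payoff=28.6600 vs cont=27.3372 → 28.6600 [stop]  node(4,3) S=169.3275 payoff=0.0000 vs cont=3.0592 → 3.0592 [wait]  node(4,4) S=239.6706 payoff=0.0000 vs cont=0.0000 → 0.0000 [wait]  ⇒ S*(4)=119.6300
t_3: node(3,0) S=71.0410 payoff=77.2490 vs cont=75.9262 → 77.2490 [stop]  node(3,1) S=100.5533 payoff=47.7367 vs cont=46.4139 → 47.7367 [stop]  node(3,2) S=142.3258 payoff=5.9642 vs cont=16.1633 → 16.1633 [wait]  node(3,3) S=201.4518 payoff=0.0000 vs cont=1.5691 → 1.5691 [wait]  ⇒ S*(3)=100.5533
t_2: node(2,0) S=84.5187 payoff=63.7713 vs cont=62.4485 → 63.7713 [stop]  node(2,1) S=119.6300 payoff=28.6600 vs cont=32.2140 → 32.2140 [wait]  node(2,2) S=169.3275 payoff=0.0000 vs cont=9.0409 → 9.0409 [wait]  ⇒ S*(2)=84.5187
t_1: node(1,0) S=100.5533 payoff=47.7367 vs cont=48.1132 → 48.1132 [wait]  node(1,1) S=142.3258 payoff=5.9642 vs cont=20.8463 → 20.8463 [wait]  ⇒ S*(1)=-
t_0: node(0,0) S=119.6300 payoff=28.6600 vs cont=34.6463 → 34.6463 [wait]  ⇒ S*(0)=-

price = 34.6463
boundary = - - 84.5187 100.5533 119.6300
tree:
34.6463
48.1132 20.8463
63.7713 32.2140 9.0409
77.2490 47.7367 16.1633 1.5691
88.5775 63.7713 28.6600 3.0592 0.0000
98.0995 77.2490 47.7367 5.9642 0.0000 0.0000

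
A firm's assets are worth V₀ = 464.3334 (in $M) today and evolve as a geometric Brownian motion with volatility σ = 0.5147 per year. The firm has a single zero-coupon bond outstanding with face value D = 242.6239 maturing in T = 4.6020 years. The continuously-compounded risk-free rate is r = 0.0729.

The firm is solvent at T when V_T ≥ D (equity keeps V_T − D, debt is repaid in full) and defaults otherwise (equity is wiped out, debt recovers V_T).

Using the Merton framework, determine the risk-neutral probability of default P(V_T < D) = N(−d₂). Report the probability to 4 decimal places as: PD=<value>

PD=0.3671

Work the structural quantities from V₀ = 464.3334 against face 242.6239:
d₁ = [ln(V₀/D) + (r + σ²/2)T] / (σ√T)
   = [ln(464.3334/242.6239) + (0.0729 + 0.5·0.5147²)·4.6020] / (0.5147·√4.6020)
   = [0.649090 + 0.945058] / 1.104148 = 1.443781
d₂ = d₁ − σ√T = 1.443781 − 1.104148 = 0.339632
risk-neutral PD = N(−d₂) = N(-0.339632) = 0.367067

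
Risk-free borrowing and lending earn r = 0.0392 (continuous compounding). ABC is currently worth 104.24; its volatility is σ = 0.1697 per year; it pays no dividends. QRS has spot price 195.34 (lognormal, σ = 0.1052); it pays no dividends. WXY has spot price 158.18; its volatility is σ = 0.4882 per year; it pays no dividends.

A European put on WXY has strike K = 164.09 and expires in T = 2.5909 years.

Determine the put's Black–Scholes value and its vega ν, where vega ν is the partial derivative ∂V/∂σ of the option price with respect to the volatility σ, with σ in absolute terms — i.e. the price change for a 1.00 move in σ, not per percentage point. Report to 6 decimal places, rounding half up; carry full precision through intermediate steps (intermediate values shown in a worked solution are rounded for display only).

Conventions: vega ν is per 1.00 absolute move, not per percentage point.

price = 42.006391
ν = 90.718302

σ√T = 0.4882·√2.5909 = 0.785820
d₁ = (ln(S/K) + (r+σ²/2)T) / (σ√T) = (ln(158.18/164.09) + (0.0392+0.4882²/2)·2.5909) / 0.785820 = (-0.036681 + 0.410320) / 0.785820 = 0.475476
d₂ = d₁ − σ√T = 0.475476 − 0.785820 = -0.310344
e^{−rT} = 0.903424
N(−d₁) = 0.317224,  N(−d₂) = 0.621850
Put price V = K·e^{−rT}·N(−d₂) − S·N(−d₁) = 92.184873 − 50.178482 = 42.006391
φ(d₁) = (1/√(2π))·e^{−d₁²/2} = 0.356302
ν = S·φ(d₁)·√T = 90.718302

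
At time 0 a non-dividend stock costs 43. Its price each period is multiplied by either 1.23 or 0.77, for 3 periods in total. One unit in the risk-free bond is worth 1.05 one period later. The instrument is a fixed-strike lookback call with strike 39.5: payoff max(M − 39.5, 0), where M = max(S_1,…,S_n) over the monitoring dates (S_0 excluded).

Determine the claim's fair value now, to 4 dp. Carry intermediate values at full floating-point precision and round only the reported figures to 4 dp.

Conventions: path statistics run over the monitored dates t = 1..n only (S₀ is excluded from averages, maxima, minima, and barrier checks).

price = 15.2743

No-arbitrage gives p* = (R−d)/(u−d) = 0.6087: enumerate every path, weight its payoff by its p*-probability, and discount by R^3.
Enumerate all 2^3 = 8 price paths (U = up ×1.23, D = down ×0.77); each path with k up-moves has probability p*^k·(1−p*)^(3−k).
DDD: M=33.1100, payoff=0.0000, prob=0.059916
UDD: M=52.8900, payoff=13.3900, prob=0.093203
DUD: M=40.7253, payoff=1.2253, prob=0.093203
UUD: M=65.0547, payoff=25.5547, prob=0.144982
DDU: M=33.1100, payoff=0.0000, prob=0.093203
UDU: M=52.8900, payoff=13.3900, prob=0.144982
DUU: M=50.0921, payoff=10.5921, prob=0.144982
UUU: M=80.0173, payoff=40.5173, prob=0.225528
Price = Σ prob·payoff / R^3 = 17.681936 / 1.157625 = 15.2743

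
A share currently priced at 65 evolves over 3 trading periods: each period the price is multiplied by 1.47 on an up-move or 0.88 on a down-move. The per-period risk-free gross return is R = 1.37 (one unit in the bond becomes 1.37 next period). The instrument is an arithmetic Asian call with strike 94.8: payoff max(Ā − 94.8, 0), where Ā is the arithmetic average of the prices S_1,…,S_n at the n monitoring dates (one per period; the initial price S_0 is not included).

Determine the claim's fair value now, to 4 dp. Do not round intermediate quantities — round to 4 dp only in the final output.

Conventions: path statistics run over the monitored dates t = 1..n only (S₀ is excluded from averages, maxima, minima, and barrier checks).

With p* = (R−d)/(u−d) = 0.8305, sum probability × payoff across the paths and divide by R^3.
Enumerate all 2^3 = 8 price paths (U = up ×1.47, D = down ×0.88); each path with k up-moves has probability p*^k·(1−p*)^(3−k).
DDD: Ā=50.6106, payoff=0.0000, prob=0.004869
UDD: Ā=84.5426, payoff=0.0000, prob=0.023858
DUD: Ā=71.7593, payoff=0.0000, prob=0.023858
UUD: Ā=119.8707, payoff=25.0707, prob=0.116906
DDU: Ā=60.5100, payoff=0.0000, prob=0.023858
UDU: Ā=101.0792, payoff=6.2792, prob=0.116906
DUU: Ā=88.2958, payoff=0.0000, prob=0.116906
UUU: Ā=147.4942, payoff=52.6942, prob=0.572839
Price = Σ prob·payoff / R^3 = 33.850223 / 2.571353 = 13.1644

price = 13.1644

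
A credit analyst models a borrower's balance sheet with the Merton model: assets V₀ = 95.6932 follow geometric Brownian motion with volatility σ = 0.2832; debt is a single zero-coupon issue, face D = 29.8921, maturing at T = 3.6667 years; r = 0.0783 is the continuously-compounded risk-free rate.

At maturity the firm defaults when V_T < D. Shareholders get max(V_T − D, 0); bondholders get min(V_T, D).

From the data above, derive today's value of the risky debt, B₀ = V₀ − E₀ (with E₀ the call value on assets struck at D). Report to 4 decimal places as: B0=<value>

Equity is a call on the firm's assets struck at D = 29.8921:
d₁ = [ln(V₀/D) + (r + σ²/2)T] / (σ√T)
   = [ln(95.6932/29.8921) + (0.0783 + 0.5·0.2832²)·3.6667] / (0.2832·√3.6667)
   = [1.163553 + 0.434141] / 0.542289 = 2.946204
d₂ = d₁ − σ√T = 2.946204 − 0.542289 = 2.403915
N(d₁) = 0.998391,  N(d₂) = 0.991890,  e^(−rT) = 0.750435
E₀ = V₀·N(d₁) − D·e^(−rT)·N(d₂)
   = 95.6932·0.998391 − 29.8921·0.750435·0.991890 = 73.289138
B₀ = V₀ − E₀ = 95.6932 − 73.289138 = 22.404062

B0=22.4041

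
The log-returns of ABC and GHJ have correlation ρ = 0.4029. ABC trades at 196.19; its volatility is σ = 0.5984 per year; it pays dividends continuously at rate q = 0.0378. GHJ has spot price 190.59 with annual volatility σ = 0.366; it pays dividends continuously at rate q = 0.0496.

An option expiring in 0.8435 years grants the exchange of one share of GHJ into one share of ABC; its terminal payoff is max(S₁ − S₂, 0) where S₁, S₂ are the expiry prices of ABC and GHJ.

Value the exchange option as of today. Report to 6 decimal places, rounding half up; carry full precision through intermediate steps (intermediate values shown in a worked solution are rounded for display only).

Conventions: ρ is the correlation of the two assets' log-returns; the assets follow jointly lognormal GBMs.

σ_eff = √(σ₁² + σ₂² − 2ρσ₁σ₂) = √(0.5984² + 0.366² − 2·0.4029·0.5984·0.366) = 0.561744
d₁ = (ln(S₁/S₂) + (q₂ − q₁ + σ_eff²/2)T) / (σ_eff√T) = (ln(196.19/190.59) + (0.0496 − 0.0378 + 0.157778)·0.8435) / 0.515919 = 0.333383
d₂ = d₁ − σ_eff√T = 0.333383 − 0.515919 = -0.182536
N(d₁) = 0.630577,  N(d₂) = 0.427581
V = S₁·e^{−q₁T}·N(d₁) − S₂·e^{−q₂T}·N(d₂) = 119.830684 − 78.153557 = 41.677127
Key observation: no risk-free rate is needed — with the second asset as numeraire the exchange option is a call on the ratio S₁/S₂, and r cancels out of the value.

exchange price = 41.677127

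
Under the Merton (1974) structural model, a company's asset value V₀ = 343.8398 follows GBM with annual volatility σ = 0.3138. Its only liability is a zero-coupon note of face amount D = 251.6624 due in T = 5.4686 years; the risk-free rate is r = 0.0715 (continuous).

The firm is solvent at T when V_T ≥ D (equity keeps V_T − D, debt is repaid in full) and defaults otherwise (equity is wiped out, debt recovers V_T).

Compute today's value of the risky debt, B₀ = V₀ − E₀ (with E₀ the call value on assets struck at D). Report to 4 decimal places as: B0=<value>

Equity is a call on the firm's assets struck at D = 251.6624:
d₁ = [ln(V₀/D) + (r + σ²/2)T] / (σ√T)
   = [ln(343.8398/251.6624) + (0.0715 + 0.5·0.3138²)·5.4686] / (0.3138·√5.4686)
   = [0.312087 + 0.660253] / 0.733822 = 1.325034
d₂ = d₁ − σ√T = 1.325034 − 0.733822 = 0.591212
N(d₁) = 0.907420,  N(d₂) = 0.722811,  e^(−rT) = 0.676377
E₀ = V₀·N(d₁) − D·e^(−rT)·N(d₂)
   = 343.8398·0.907420 − 251.6624·0.676377·0.722811 = 188.971303
B₀ = V₀ − E₀ = 343.8398 − 188.971303 = 154.868497

B0=154.8685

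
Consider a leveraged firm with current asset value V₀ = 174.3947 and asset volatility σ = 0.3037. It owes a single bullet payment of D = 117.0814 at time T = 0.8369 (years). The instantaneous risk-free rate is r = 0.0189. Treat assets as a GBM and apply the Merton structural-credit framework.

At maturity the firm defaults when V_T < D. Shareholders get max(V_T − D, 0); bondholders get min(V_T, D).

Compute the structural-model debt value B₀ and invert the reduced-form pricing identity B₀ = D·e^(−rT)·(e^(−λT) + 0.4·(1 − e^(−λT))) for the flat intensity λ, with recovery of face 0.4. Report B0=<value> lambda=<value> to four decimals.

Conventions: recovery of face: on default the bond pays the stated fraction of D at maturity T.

Equity is a call on the firm's assets struck at D = 117.0814:
d₁ = [ln(V₀/D) + (r + σ²/2)T] / (σ√T)
   = [ln(174.3947/117.0814) + (0.0189 + 0.5·0.3037²)·0.8369] / (0.3037·√0.8369)
   = [0.398452 + 0.054413] / 0.277832 = 1.629996
d₂ = d₁ − σ√T = 1.629996 − 0.277832 = 1.352164
N(d₁) = 0.948449,  N(d₂) = 0.911839,  e^(−rT) = 0.984307
E₀ = V₀·N(d₁) − D·e^(−rT)·N(d₂)
   = 174.3947·0.948449 − 117.0814·0.984307·0.911839 = 60.320476
B₀ = V₀ − E₀ = 174.3947 − 60.320476 = 114.074224
e^(−λT) = (B₀·e^(rT)/D − 0.4)/(1 − 0.4) = (114.0742·1.015943/117.0814 − 0.4)/0.6 = 0.98308163
λ = −ln(0.98308163)/0.8369 = 0.020388

B0=114.0742 lambda=0.0204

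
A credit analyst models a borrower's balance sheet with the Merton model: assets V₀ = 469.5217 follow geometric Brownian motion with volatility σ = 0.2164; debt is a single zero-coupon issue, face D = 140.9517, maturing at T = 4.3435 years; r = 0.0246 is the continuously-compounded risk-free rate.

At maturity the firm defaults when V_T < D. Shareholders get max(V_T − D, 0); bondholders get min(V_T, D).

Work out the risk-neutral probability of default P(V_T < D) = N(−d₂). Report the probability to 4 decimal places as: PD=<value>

With assets at 469.5217 and a single debt payment of 140.9517 at 4.3435 years:
d₁ = [ln(V₀/D) + (r + σ²/2)T] / (σ√T)
   = [ln(469.5217/140.9517) + (0.0246 + 0.5·0.2164²)·4.3435] / (0.2164·√4.3435)
   = [1.203297 + 0.208551] / 0.451001 = 3.130479
d₂ = d₁ − σ√T = 3.130479 − 0.451001 = 2.679478
risk-neutral PD = N(−d₂) = N(-2.679478) = 0.003687

PD=0.0037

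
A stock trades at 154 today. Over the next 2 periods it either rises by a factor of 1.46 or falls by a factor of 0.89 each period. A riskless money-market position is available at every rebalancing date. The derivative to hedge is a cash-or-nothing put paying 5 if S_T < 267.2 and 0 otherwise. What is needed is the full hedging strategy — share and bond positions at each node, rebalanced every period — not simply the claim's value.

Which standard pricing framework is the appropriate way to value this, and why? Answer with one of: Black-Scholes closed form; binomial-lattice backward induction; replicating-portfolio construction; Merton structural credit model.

Key observation: a price alone would not answer the question — the per-node share/bond construction on the spot-154, 1.46/0.89 tree is required, and only the replicating-portfolio method yields it.

framework: replicating-portfolio construction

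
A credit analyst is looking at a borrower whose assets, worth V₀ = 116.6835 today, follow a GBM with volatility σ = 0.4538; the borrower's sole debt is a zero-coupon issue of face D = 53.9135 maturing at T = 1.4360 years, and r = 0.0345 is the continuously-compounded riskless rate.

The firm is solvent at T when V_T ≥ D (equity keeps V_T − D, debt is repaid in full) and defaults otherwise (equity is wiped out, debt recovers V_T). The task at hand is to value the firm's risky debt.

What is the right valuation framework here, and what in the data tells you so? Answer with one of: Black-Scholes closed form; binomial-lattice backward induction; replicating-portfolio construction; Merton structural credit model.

framework: Merton structural credit model

Key observation: the asked-for credit quantity lives on the firm's capital structure — asset value, asset volatility, debt face 53.9135 — which is the structural model's domain.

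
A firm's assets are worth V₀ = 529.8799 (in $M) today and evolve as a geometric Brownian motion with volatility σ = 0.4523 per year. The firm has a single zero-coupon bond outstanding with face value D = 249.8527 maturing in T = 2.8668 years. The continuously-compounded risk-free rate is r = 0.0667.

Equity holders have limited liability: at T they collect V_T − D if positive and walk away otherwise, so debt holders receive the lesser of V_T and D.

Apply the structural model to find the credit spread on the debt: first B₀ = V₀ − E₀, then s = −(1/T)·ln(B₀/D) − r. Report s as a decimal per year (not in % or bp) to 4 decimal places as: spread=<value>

spread=0.0221

Apply the equity-as-call identities (strike 249.8527, horizon 2.8668 years):
d₁ = [ln(V₀/D) + (r + σ²/2)T] / (σ√T)
   = [ln(529.8799/249.8527) + (0.0667 + 0.5·0.4523²)·2.8668] / (0.4523·√2.8668)
   = [0.751779 + 0.484454] / 0.765817 = 1.614265
d₂ = d₁ − σ√T = 1.614265 − 0.765817 = 0.848448
N(d₁) = 0.946765,  N(d₂) = 0.801906,  e^(−rT) = 0.825955
E₀ = V₀·N(d₁) − D·e^(−rT)·N(d₂)
   = 529.8799·0.946765 − 249.8527·0.825955·0.801906 = 336.184927
B₀ = V₀ − E₀ = 529.8799 − 336.184927 = 193.694973
spread = −(1/T)·ln(B₀/D) − r = −(1/2.8668)·ln(193.694973/249.8527) − 0.0667 = 0.02210526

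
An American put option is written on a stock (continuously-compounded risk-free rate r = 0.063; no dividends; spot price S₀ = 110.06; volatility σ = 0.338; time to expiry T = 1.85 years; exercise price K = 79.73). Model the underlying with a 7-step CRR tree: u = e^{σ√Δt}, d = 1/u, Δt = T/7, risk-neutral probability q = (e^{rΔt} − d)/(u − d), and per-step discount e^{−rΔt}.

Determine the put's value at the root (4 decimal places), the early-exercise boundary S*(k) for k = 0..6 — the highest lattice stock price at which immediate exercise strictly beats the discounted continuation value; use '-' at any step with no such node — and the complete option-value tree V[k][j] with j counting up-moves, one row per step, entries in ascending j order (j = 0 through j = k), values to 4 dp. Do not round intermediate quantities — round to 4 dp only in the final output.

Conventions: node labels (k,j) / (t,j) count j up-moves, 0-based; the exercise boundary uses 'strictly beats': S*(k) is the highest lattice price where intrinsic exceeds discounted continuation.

price = 4.1068
boundary = - - - - 54.9256 46.1648 54.9256
tree:
4.1068
6.7409 1.6587
10.7783 3.0035 0.3943
16.6846 5.3413 0.8095 0.0000
24.8044 9.2722 1.6619 0.0000 0.0000
33.5652 15.5590 3.4119 0.0000 0.0000 0.0000
40.9286 24.8044 7.0048 0.0000 0.0000 0.0000 0.0000
47.1175 33.5652 14.3811 0.0000 0.0000 0.0000 0.0000 0.0000

Δt=0.26429  u=1.18977  d=0.84050  q=0.50474  discount=0.98349
step 7 (expiry): payoffs max(K−S,0) = 47.1175 33.5652 14.3811 0.0000 0.0000 0.0000 0.0000 0.0000
step 6: (k=6,j=0): S=38.8014, K−S=40.9286, hold=39.6121 ⇒ V=40.9286 exercise | (k=6,j=1): S=54.9256, K−S=24.8044, hold=23.4879 ⇒ V=24.8044 exercise | (k=6,j=2): S=77.7503, K−S=1.9797, hold=7.0048 ⇒ V=7.0048 continue | (k=6,j=3): S=110.0600, K−S=0.0000, hold=0.0000 ⇒ V=0.0000 continue | (k=6,j=4): S=155.7962, K−S=0.0000, hold=0.0000 ⇒ V=0.0000 continue | (k=6,j=5): S=220.5384, K−S=0.0000, hold=0.0000 ⇒ V=0.0000 continue | (k=6,j=6): S=312.1846, K−S=0.0000, hold=0.0000 ⇒ V=0.0000 continue  boundary S*=54.9256
step 5: (k=5,j=0): S=46.1648, K−S=33.5652, hold=32.2487 ⇒ V=33.5652 exercise | (k=5,j=1): S=65.3489, K−S=14.3811, hold=15.5590 ⇒ V=15.5590 continue | (k=5,j=2): S=92.5051, K−S=0.0000, hold=3.4119 ⇒ V=3.4119 continue | (k=5,j=3): S=130.9463, K−S=0.0000, hold=0.0000 ⇒ V=0.0000 continue | (k=5,j=4): S=185.3619, K−S=0.0000, hold=0.0000 ⇒ V=0.0000 continue | (k=5,j=5): S=262.3903, K−S=0.0000, hold=0.0000 ⇒ V=0.0000 continue  boundary S*=46.1648
step 4: (k=4,j=0): S=54.9256, K−S=24.8044, hold=24.0726 ⇒ V=24.8044 exercise | (k=4,j=1): S=77.7503, K−S=1.9797, hold=9.2722 ⇒ V=9.2722 continue | (k=4,j=2): S=110.0600, K−S=0.0000, hold=1.6619 ⇒ V=1.6619 continue | (k=4,j=3): S=155.7962, K−S=0.0000, hold=0.0000 ⇒ V=0.0000 continue | (k=4,j=4): S=220.5384, K−S=0.0000, hold=0.0000 ⇒ V=0.0000 continue  boundary S*=54.9256
step 3: (k=3,j=0): S=65.3489, K−S=14.3811, hold=16.6846 ⇒ V=16.6846 continue | (k=3,j=1): S=92.5051, K−S=0.0000, hold=5.3413 ⇒ V=5.3413 continue | (k=3,j=2): S=130.9463, K−S=0.0000, hold=0.8095 ⇒ V=0.8095 continue | (k=3,j=3): S=185.3619, K−S=0.0000, hold=0.0000 ⇒ V=0.0000 continue  boundary S*=-
step 2: (k=2,j=0): S=77.7503, K−S=1.9797, hold=10.7783 ⇒ V=10.7783 continue | (k=2,j=1): S=110.0600, K−S=0.0000, hold=3.0035 ⇒ V=3.0035 continue | (k=2,j=2): S=155.7962, K−S=0.0000, hold=0.3943 ⇒ V=0.3943 continue  boundary S*=-
step 1: (k=1,j=0): S=92.5051, K−S=0.0000, hold=6.7409 ⇒ V=6.7409 continue | (k=1,j=1): S=130.9463, K−S=0.0000, hold=1.6587 ⇒ V=1.6587 continue  boundary S*=-
step 0: (k=0,j=0): S=110.0600, K−S=0.0000, hold=4.1068 ⇒ V=4.1068 continue  boundary S*=-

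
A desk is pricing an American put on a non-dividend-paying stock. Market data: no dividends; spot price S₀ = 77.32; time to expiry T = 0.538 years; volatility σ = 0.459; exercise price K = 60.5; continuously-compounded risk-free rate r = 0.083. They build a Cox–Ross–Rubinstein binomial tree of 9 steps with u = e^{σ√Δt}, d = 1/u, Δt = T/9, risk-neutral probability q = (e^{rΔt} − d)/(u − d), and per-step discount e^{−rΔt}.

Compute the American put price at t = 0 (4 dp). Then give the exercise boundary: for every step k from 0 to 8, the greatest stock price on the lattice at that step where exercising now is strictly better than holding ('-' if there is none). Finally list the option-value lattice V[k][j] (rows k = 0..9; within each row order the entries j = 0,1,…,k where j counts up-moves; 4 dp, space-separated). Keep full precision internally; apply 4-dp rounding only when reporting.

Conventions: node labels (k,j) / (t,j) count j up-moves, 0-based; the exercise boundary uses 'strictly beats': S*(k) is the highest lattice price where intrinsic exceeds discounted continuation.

params: Δt=0.05978 u=1.11876 d=0.89384 q=0.49409 e^(-rΔt)=0.99505
t_9 payoffs: 32.3388 25.2526 16.3834 5.2823 0.0000 0.0000 0.0000 0.0000 0.0000 0.0000
t_8: node(8,0) S=31.5057 payoff=28.9943 vs cont=28.6949 → 28.9943 [stop]  node(8,1) S=39.4334 payoff=21.0666 vs cont=20.7672 → 21.0666 [stop]  node(8,2) S=49.3560 payoff=11.1440 vs cont=10.8445 → 11.1440 [stop]  node(8,3) S=61.7755 payoff=0.0000 vs cont=2.6592 → 2.6592 [wait]  node(8,4) S=77.3200 payoff=0.0000 vs cont=0.0000 → 0.0000 [wait]  node(8,5) S=96.7760 payoff=0.0000 vs cont=0.0000 → 0.0000 [wait]  node(8,6) S=121.1277 payoff=0.0000 vs cont=0.0000 → 0.0000 [wait]  node(8,7) S=151.6070 payoff=0.0000 vs cont=0.0000 → 0.0000 [wait]  node(8,8) S=189.7558 payoff=0.0000 vs cont=0.0000 → 0.0000 [wait]  ⇒ S*(8)=49.3560
t_7: node(7,0) S=35.2474 payoff=25.2526 vs cont=24.9532 → 25.2526 [stop]  node(7,1) S=44.1166 payoff=16.3834 vs cont=16.0839 → 16.3834 [stop]  node(7,2) S=55.2177 payoff=5.2823 vs cont=6.9173 → 6.9173 [wait]  node(7,3) S=69.1121 payoff=0.0000 vs cont=1.3386 → 1.3386 [wait]  node(7,4) S=86.5027 payoff=0.0000 vs cont=0.0000 → 0.0000 [wait]  node(7,5) S=108.2694 payoff=0.0000 vs cont=0.0000 → 0.0000 [wait]  node(7,6) S=135.5131 payoff=0.0000 vs cont=0.0000 → 0.0000 [wait]  node(7,7) S=169.6122 payoff=0.0000 vs cont=0.0000 → 0.0000 [wait]  ⇒ S*(7)=44.1166
t_6: node(6,0) S=39.4334 payoff=21.0666 vs cont=20.7672 → 21.0666 [stop]  node(6,1) S=49.3560 payoff=11.1440 vs cont=11.6484 → 11.6484 [wait]  node(6,2) S=61.7755 payoff=0.0000 vs cont=4.1404 → 4.1404 [wait]  node(6,3) S=77.3200 payoff=0.0000 vs cont=0.6739 → 0.6739 [wait]  node(6,4) S=96.7760 payoff=0.0000 vs cont=0.0000 → 0.0000 [wait]  node(6,5) S=121.1277 payoff=0.0000 vs cont=0.0000 → 0.0000 [wait]  node(6,6) S=151.6070 payoff=0.0000 vs cont=0.0000 → 0.0000 [wait]  ⇒ S*(6)=39.4334
t_5: node(5,0) S=44.1166 payoff=16.3834 vs cont=16.3319 → 16.3834 [stop]  node(5,1) S=55.2177 payoff=5.2823 vs cont=7.8995 → 7.8995 [wait]  node(5,2) S=69.1121 payoff=0.0000 vs cont=2.4156 → 2.4156 [wait]  node(5,3) S=86.5027 payoff=0.0000 vs cont=0.3392 → 0.3392 [wait]  node(5,4) S=108.2694 payoff=0.0000 vs cont=0.0000 → 0.0000 [wait]  node(5,5) S=135.5131 payoff=0.0000 vs cont=0.0000 → 0.0000 [wait]  ⇒ S*(5)=44.1166
t_4: node(4,0) S=49.3560 payoff=11.1440 vs cont=12.1312 → 12.1312 [wait]  node(4,1) S=61.7755 payoff=0.0000 vs cont=5.1643 → 5.1643 [wait]  node(4,2) S=77.3200 payoff=0.0000 vs cont=1.3828 → 1.3828 [wait]  node(4,3) S=96.7760 payoff=0.0000 vs cont=0.1708 → 0.1708 [wait]  node(4,4) S=121.1277 payoff=0.0000 vs cont=0.0000 → 0.0000 [wait]  ⇒ S*(4)=-
t_3: node(3,0) S=55.2177 payoff=5.2823 vs cont=8.6459 → 8.6459 [wait]  node(3,1) S=69.1121 payoff=0.0000 vs cont=3.2796 → 3.2796 [wait]  node(3,2) S=86.5027 payoff=0.0000 vs cont=0.7801 → 0.7801 [wait]  node(3,3) S=108.2694 payoff=0.0000 vs cont=0.0860 → 0.0860 [wait]  ⇒ S*(3)=-
t_2: node(2,0) S=61.7755 payoff=0.0000 vs cont=5.9648 → 5.9648 [wait]  node(2,1) S=77.3200 payoff=0.0000 vs cont=2.0345 → 2.0345 [wait]  node(2,2) S=96.7760 payoff=0.0000 vs cont=0.4350 → 0.4350 [wait]  ⇒ S*(2)=-
t_1: node(1,0) S=69.1121 payoff=0.0000 vs cont=4.0030 → 4.0030 [wait]  node(1,1) S=86.5027 payoff=0.0000 vs cont=1.2380 → 1.2380 [wait]  ⇒ S*(1)=-
t_0: node(0,0) S=77.3200 payoff=0.0000 vs cont=2.6238 → 2.6238 [wait]  ⇒ S*(0)=-

price = 2.6238
boundary = - - - - - 44.1166 39.4334 44.1166 49.3560
tree:
2.6238
4.0030 1.2380
5.9648 2.0345 0.4350
8.6459 3.2796 0.7801 0.0860
12.1312 5.1643 1.3828 0.1708 0.0000
16.3834 7.8995 2.4156 0.3392 0.0000 0.0000
21.0666 11.6484 4.1404 0.6739 0.0000 0.0000 0.0000
25.2526 16.3834 6.9173 1.3386 0.0000 0.0000 0.0000 0.0000
28.9943 21.0666 11.1440 2.6592 0.0000 0.0000 0.0000 0.0000 0.0000
32.3388 25.2526 16.3834 5.2823 0.0000 0.0000 0.0000 0.0000 0.0000 0.0000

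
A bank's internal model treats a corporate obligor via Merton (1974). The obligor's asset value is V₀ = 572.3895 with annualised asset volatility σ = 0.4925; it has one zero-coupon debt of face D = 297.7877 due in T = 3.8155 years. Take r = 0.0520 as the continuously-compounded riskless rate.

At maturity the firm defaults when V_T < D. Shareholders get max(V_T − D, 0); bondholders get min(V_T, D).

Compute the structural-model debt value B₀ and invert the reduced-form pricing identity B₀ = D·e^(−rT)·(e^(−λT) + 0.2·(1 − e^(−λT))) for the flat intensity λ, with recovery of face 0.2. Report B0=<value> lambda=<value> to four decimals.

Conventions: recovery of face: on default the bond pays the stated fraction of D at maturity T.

B0=209.6180 lambda=0.0511

Equity is a call on the firm's assets struck at D = 297.7877:
d₁ = [ln(V₀/D) + (r + σ²/2)T] / (σ√T)
   = [ln(572.3895/297.7877) + (0.0520 + 0.5·0.4925²)·3.8155] / (0.4925·√3.8155)
   = [0.653439 + 0.661143] / 0.962015 = 1.366487
d₂ = d₁ − σ√T = 1.366487 − 0.962015 = 0.404472
N(d₁) = 0.914107,  N(d₂) = 0.657067,  e^(−rT) = 0.820037
E₀ = V₀·N(d₁) − D·e^(−rT)·N(d₂)
   = 572.3895·0.914107 − 297.7877·0.820037·0.657067 = 362.771470
B₀ = V₀ − E₀ = 572.3895 − 362.771470 = 209.618030
e^(−λT) = (B₀·e^(rT)/D − 0.2)/(1 − 0.2) = (209.6180·1.219457/297.7877 − 0.2)/0.8 = 0.82299689
λ = −ln(0.82299689)/3.8155 = 0.051056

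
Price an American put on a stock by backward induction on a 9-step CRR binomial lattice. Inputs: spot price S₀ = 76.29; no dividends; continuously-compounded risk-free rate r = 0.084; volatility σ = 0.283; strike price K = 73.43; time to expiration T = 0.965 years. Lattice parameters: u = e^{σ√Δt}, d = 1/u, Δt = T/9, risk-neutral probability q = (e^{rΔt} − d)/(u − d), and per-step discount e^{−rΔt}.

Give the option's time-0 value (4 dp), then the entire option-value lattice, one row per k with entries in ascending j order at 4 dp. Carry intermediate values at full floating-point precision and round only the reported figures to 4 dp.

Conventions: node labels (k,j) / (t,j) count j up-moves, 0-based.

Δt=0.10722  u=1.09710  d=0.91150  q=0.52560  discount=0.99103
step 9 (expiry): payoffs max(K−S,0) = 40.2969 33.5503 25.4299 15.6560 3.8920 0.0000 0.0000 0.0000 0.0000 0.0000
k=8: (k=8,j=0): S=36.3502, K−S=37.0798, hold=36.4214 ⇒ V=37.0798 exercise | (k=8,j=1): S=43.7519, K−S=29.6781, hold=29.0197 ⇒ V=29.6781 exercise | (k=8,j=2): S=52.6608, K−S=20.7692, hold=20.1108 ⇒ V=20.7692 exercise | (k=8,j=3): S=63.3837, K−S=10.0463, hold=9.3879 ⇒ V=10.0463 exercise | (k=8,j=4): S=76.2900, K−S=0.0000, hold=1.8298 ⇒ V=1.8298 continue | (k=8,j=5): S=91.8243, K−S=0.0000, hold=0.0000 ⇒ V=0.0000 continue | (k=8,j=6): S=110.5218, K−S=0.0000, hold=0.0000 ⇒ V=0.0000 continue | (k=8,j=7): S=133.0265, K−S=0.0000, hold=0.0000 ⇒ V=0.0000 continue | (k=8,j=8): S=160.1137, K−S=0.0000, hold=0.0000 ⇒ V=0.0000 continue
k=7: (k=7,j=0): S=39.8797, K−S=33.5503, hold=32.8919 ⇒ V=33.5503 exercise | (k=7,j=1): S=48.0001, K−S=25.4299, hold=24.7715 ⇒ V=25.4299 exercise | (k=7,j=2): S=57.7740, K−S=15.6560, hold=14.9976 ⇒ V=15.6560 exercise | (k=7,j=3): S=69.5380, K−S=3.8920, hold=5.6764 ⇒ V=5.6764 continue | (k=7,j=4): S=83.6975, K−S=0.0000, hold=0.8603 ⇒ V=0.8603 continue | (k=7,j=5): S=100.7402, K−S=0.0000, hold=0.0000 ⇒ V=0.0000 continue | (k=7,j=6): S=121.2532, K−S=0.0000, hold=0.0000 ⇒ V=0.0000 continue | (k=7,j=7): S=145.9430, K−S=0.0000, hold=0.0000 ⇒ V=0.0000 continue
k=6: (k=6,j=0): S=43.7519, K−S=29.6781, hold=29.0197 ⇒ V=29.6781 exercise | (k=6,j=1): S=52.6608, K−S=20.7692, hold=20.1108 ⇒ V=20.7692 exercise | (k=6,j=2): S=63.3837, K−S=10.0463, hold=10.3174 ⇒ V=10.3174 continue | (k=6,j=3): S=76.2900, K−S=0.0000, hold=3.1169 ⇒ V=3.1169 continue | (k=6,j=4): S=91.8243, K−S=0.0000, hold=0.4045 ⇒ V=0.4045 continue | (k=6,j=5): S=110.5218, K−S=0.0000, hold=0.0000 ⇒ V=0.0000 continue | (k=6,j=6): S=133.0265, K−S=0.0000, hold=0.0000 ⇒ V=0.0000 continue
k=5: (k=5,j=0): S=48.0001, K−S=25.4299, hold=24.7715 ⇒ V=25.4299 exercise | (k=5,j=1): S=57.7740, K−S=15.6560, hold=15.1388 ⇒ V=15.6560 exercise | (k=5,j=2): S=69.5380, K−S=3.8920, hold=6.4743 ⇒ V=6.4743 continue | (k=5,j=3): S=83.6975, K−S=0.0000, hold=1.6761 ⇒ V=1.6761 continue | (k=5,j=4): S=100.7402, K−S=0.0000, hold=0.1902 ⇒ V=0.1902 continue | (k=5,j=5): S=121.2532, K−S=0.0000, hold=0.0000 ⇒ V=0.0000 continue
k=4: (k=4,j=0): S=52.6608, K−S=20.7692, hold=20.1108 ⇒ V=20.7692 exercise | (k=4,j=1): S=63.3837, K−S=10.0463, hold=10.7330 ⇒ V=10.7330 continue | (k=4,j=2): S=76.2900, K−S=0.0000, hold=3.9169 ⇒ V=3.9169 continue | (k=4,j=3): S=91.8243, K−S=0.0000, hold=0.8871 ⇒ V=0.8871 continue | (k=4,j=4): S=110.5218, K−S=0.0000, hold=0.0894 ⇒ V=0.0894 continue
k=3: (k=3,j=0): S=57.7740, K−S=15.6560, hold=15.3553 ⇒ V=15.6560 exercise | (k=3,j=1): S=69.5380, K−S=3.8920, hold=7.0864 ⇒ V=7.0864 continue | (k=3,j=2): S=83.6975, K−S=0.0000, hold=2.3036 ⇒ V=2.3036 continue | (k=3,j=3): S=100.7402, K−S=0.0000, hold=0.4636 ⇒ V=0.4636 continue
k=2: (k=2,j=0): S=63.3837, K−S=10.0463, hold=11.0519 ⇒ V=11.0519 continue | (k=2,j=1): S=76.2900, K−S=0.0000, hold=4.5316 ⇒ V=4.5316 continue | (k=2,j=2): S=91.8243, K−S=0.0000, hold=1.3245 ⇒ V=1.3245 continue
k=1: (k=1,j=0): S=69.5380, K−S=3.8920, hold=7.5565 ⇒ V=7.5565 continue | (k=1,j=1): S=83.6975, K−S=0.0000, hold=2.8204 ⇒ V=2.8204 continue
k=0: (k=0,j=0): S=76.2900, K−S=0.0000, hold=5.0218 ⇒ V=5.0218 continue

price = 5.0218
tree:
5.0218
7.5565 2.8204
11.0519 4.5316 1.3245
15.6560 7.0864 2.3036 0.4636
20.7692 10.7330 3.9169 0.8871 0.0894
25.4299 15.6560 6.4743 1.6761 0.1902 0.0000
29.6781 20.7692 10.3174 3.1169 0.4045 0.0000 0.0000
33.5503 25.4299 15.6560 5.6764 0.8603 0.0000 0.0000 0.0000
37.0798 29.6781 20.7692 10.0463 1.8298 0.0000 0.0000 0.0000 0.0000
40.2969 33.5503 25.4299 15.6560 3.8920 0.0000 0.0000 0.0000 0.0000 0.0000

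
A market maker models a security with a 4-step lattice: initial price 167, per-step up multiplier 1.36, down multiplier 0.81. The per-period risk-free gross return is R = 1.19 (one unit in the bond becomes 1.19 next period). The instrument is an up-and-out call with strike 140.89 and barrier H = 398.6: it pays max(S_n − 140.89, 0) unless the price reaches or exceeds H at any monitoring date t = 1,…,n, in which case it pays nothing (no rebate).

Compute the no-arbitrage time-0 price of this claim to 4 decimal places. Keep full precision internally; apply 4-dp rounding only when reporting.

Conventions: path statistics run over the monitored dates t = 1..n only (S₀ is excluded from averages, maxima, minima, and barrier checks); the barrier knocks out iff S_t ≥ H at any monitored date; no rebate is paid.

price = 38.8340

No-arbitrage gives p* = (R−d)/(u−d) = 0.6909: enumerate every path, weight its payoff by its p*-probability, and discount by R^4.
Enumerate all 2^4 = 16 price paths (U = up ×1.36, D = down ×0.81); each path with k up-moves has probability p*^k·(1−p*)^(4−k).
DDDD: M=135.2700, payoff=0.0000, prob=0.009127
UDDD: M=227.1200, payoff=0.0000, prob=0.020402
DUDD: M=183.9672, payoff=0.0000, prob=0.020402
UUDD: M=308.8832, payoff=61.7683, prob=0.045605
DDUD: M=149.0134, payoff=0.0000, prob=0.020402
UDUD: M=250.1954, payoff=61.7683, prob=0.045605
DUUD: M=250.1954, payoff=61.7683, prob=0.045605
UUUD: M=420.0812, payoff=0.0000, prob=0.101941
DDDU: M=135.2700, payoff=0.0000, prob=0.020402
UDDU: M=227.1200, payoff=61.7683, prob=0.045605
DUDU: M=202.6583, payoff=61.7683, prob=0.045605
UUDU: M=340.2657, payoff=199.3757, prob=0.101941
DDUU: M=202.6583, payoff=61.7683, prob=0.045605
UDUU: M=340.2657, payoff=199.3757, prob=0.101941
DUUU: M=340.2657, payoff=199.3757, prob=0.101941
UUUU: M=571.3104, payoff=0.0000, prob=0.227868
Price = Σ prob·payoff / R^4 = 77.875416 / 2.005339 = 38.8340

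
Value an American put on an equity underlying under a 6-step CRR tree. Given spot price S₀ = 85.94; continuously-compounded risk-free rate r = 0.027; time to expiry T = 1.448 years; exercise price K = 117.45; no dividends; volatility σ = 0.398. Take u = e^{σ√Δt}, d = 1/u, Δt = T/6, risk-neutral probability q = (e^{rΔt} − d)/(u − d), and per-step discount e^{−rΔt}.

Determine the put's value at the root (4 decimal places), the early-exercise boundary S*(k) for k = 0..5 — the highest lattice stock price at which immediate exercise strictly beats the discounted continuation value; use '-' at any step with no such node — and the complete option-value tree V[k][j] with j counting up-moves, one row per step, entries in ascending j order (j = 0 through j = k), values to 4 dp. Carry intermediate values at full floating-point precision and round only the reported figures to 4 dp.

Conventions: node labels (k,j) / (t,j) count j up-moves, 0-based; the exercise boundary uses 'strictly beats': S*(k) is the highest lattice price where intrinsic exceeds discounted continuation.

Δt=0.24133, u=1.21594, d=0.82241, q=0.46789, disc=e^(-rΔt)=0.99351
k=6 terminal: V=max(K-S,0) → 90.8602 78.1365 59.3242 31.5100 0.0000 0.0000 0.0000
k=5: j=0 S=32.3317 intr=85.1183 cont=84.3555 V=85.1183[EX]; j=1 S=47.8030 intr=69.6470 cont=68.8842 V=69.6470[EX]; j=2 S=70.6776 intr=46.7724 cont=46.0096 V=46.7724[EX]; j=3 S=104.4982 intr=12.9518 cont=16.6580 V=16.6580[hold]; j=4 S=154.5025 intr=0.0000 cont=0.0000 V=0.0000[hold]; j=5 S=228.4347 intr=0.0000 cont=0.0000 V=0.0000[hold]  S*(5)=70.6776
k=4: j=0 S=39.3135 intr=78.1365 cont=77.3737 V=78.1365[EX]; j=1 S=58.1258 intr=59.3242 cont=58.5614 V=59.3242[EX]; j=2 S=85.9400 intr=31.5100 cont=32.4700 V=32.4700[hold]; j=3 S=127.0639 intr=0.0000 cont=8.8064 V=8.8064[hold]; j=4 S=187.8663 intr=0.0000 cont=0.0000 V=0.0000[hold]  S*(4)=58.1258
k=3: j=0 S=47.8030 intr=69.6470 cont=68.8842 V=69.6470[EX]; j=1 S=70.6776 intr=46.7724 cont=46.4558 V=46.7724[EX]; j=2 S=104.4982 intr=12.9518 cont=21.2591 V=21.2591[hold]; j=3 S=154.5025 intr=0.0000 cont=4.6556 V=4.6556[hold]  S*(3)=70.6776
k=2: j=0 S=58.1258 intr=59.3242 cont=58.5614 V=59.3242[EX]; j=1 S=85.9400 intr=31.5100 cont=34.6088 V=34.6088[hold]; j=2 S=127.0639 intr=0.0000 cont=13.4029 V=13.4029[hold]  S*(2)=58.1258
k=1: j=0 S=70.6776 intr=46.7724 cont=47.4500 V=47.4500[hold]; j=1 S=104.4982 intr=12.9518 cont=24.5265 V=24.5265[hold]  S*(1)=-
k=0: j=0 S=85.9400 intr=31.5100 cont=36.4859 V=36.4859[hold]  S*(0)=-

price = 36.4859
boundary = - - 58.1258 70.6776 58.1258 70.6776
tree:
36.4859
47.4500 24.5265
59.3242 34.6088 13.4029
69.6470 46.7724 21.2591 4.6556
78.1365 59.3242 32.4700 8.8064 0.0000
85.1183 69.6470 46.7724 16.6580 0.0000 0.0000
90.8602 78.1365 59.3242 31.5100 0.0000 0.0000 0.0000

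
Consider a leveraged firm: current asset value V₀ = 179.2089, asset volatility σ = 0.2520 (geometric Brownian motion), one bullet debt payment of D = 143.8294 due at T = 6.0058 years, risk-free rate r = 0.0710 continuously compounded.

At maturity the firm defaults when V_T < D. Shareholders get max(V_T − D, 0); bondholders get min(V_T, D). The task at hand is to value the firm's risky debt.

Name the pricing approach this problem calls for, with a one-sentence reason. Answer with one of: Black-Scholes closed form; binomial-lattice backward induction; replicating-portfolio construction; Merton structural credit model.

framework: Merton structural credit model

Key observation: with the firm-asset dynamics (V₀ = 179.2089) and a single zero-coupon liability of face 143.8294 given, debt value, spread, and default probability all derive from the option view of the balance sheet.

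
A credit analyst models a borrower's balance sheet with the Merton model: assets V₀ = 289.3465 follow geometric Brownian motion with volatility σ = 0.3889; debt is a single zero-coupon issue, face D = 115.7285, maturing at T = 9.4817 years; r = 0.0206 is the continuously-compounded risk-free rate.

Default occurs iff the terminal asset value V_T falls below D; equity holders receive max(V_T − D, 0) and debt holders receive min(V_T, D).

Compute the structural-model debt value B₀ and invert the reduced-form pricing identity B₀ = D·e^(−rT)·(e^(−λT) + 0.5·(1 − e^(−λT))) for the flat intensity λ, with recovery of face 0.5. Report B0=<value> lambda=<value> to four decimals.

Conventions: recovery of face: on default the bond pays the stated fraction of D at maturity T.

B0=78.2264 lambda=0.0465

With assets at 289.3465 and a single debt payment of 115.7285 at 9.4817 years:
d₁ = [ln(V₀/D) + (r + σ²/2)T] / (σ√T)
   = [ln(289.3465/115.7285) + (0.0206 + 0.5·0.3889²)·9.4817] / (0.3889·√9.4817)
   = [0.916378 + 0.912344] / 1.197515 = 1.527097
d₂ = d₁ − σ√T = 1.527097 − 1.197515 = 0.329582
N(d₁) = 0.936632,  N(d₂) = 0.629142,  e^(−rT) = 0.822569
E₀ = V₀·N(d₁) − D·e^(−rT)·N(d₂)
   = 289.3465·0.936632 − 115.7285·0.822569·0.629142 = 211.120100
B₀ = V₀ − E₀ = 289.3465 − 211.120100 = 78.226400
e^(−λT) = (B₀·e^(rT)/D − 0.5)/(1 − 0.5) = (78.2264·1.215704/115.7285 − 0.5)/0.5 = 0.64350385
λ = −ln(0.64350385)/9.4817 = 0.046492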